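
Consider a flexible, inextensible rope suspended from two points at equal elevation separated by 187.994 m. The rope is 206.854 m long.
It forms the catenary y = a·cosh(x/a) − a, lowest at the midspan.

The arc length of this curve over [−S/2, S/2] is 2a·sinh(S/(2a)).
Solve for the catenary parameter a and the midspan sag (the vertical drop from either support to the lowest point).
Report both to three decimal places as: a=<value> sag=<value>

seed: a₀ = √(S³/(24(L−S))) = √(187.994³/(24·18.860)) = 121.154491
iter 1: u=0.775844  f(a)=+5.758e-01  f'(a)=-3.305e-01  a ← 121.154491 − (+5.758e-01/-3.305e-01) = 122.896857
iter 2: u=0.764845  f(a)=+1.266e-02  f'(a)=-3.161e-01  a ← 122.896857 − (+1.266e-02/-3.161e-01) = 122.936898
iter 3: u=0.764596  f(a)=+6.420e-06  f'(a)=-3.158e-01  a ← 122.936898 − (+6.420e-06/-3.158e-01) = 122.936919
iter 4: u=0.764595  f(a)=+1.648e-12  f'(a)=-3.158e-01  a ← 122.936919 − (+1.648e-12/-3.158e-01) = 122.936919
converged: |Δa| < 1e-12 after 4 iterations
sag = a·(cosh(S/(2a)) − 1) = 122.936919·(cosh(0.764595) − 1) = 37.719953
T_max/T_min = cosh(S/(2a)) = 1.306824

a=122.937 sag=37.720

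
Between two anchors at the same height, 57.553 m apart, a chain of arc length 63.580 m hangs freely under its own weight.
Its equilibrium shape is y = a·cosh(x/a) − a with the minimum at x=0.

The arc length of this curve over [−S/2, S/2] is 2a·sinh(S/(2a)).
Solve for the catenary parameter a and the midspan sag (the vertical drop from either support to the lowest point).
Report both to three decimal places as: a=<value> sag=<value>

seed: a₀ = √(S³/(24(L−S))) = √(57.553³/(24·6.027)) = 36.303269
iter 1: u=0.792670  f(a)=+1.922e-01  f'(a)=-3.534e-01  a ← 36.303269 − (+1.922e-01/-3.534e-01) = 36.847180
iter 2: u=0.780969  f(a)=+4.405e-03  f'(a)=-3.373e-01  a ← 36.847180 − (+4.405e-03/-3.373e-01) = 36.860237
iter 3: u=0.780692  f(a)=+2.434e-06  f'(a)=-3.370e-01  a ← 36.860237 − (+2.434e-06/-3.370e-01) = 36.860245
iter 4: u=0.780692  f(a)=+7.390e-13  f'(a)=-3.370e-01  a ← 36.860245 − (+7.390e-13/-3.370e-01) = 36.860245
converged: |Δa| < 1e-12 after 4 iterations
sag = a·(cosh(S/(2a)) − 1) = 36.860245·(cosh(0.780692) − 1) = 11.815024
T_max/T_min = cosh(S/(2a)) = 1.320536

a=36.860 sag=11.815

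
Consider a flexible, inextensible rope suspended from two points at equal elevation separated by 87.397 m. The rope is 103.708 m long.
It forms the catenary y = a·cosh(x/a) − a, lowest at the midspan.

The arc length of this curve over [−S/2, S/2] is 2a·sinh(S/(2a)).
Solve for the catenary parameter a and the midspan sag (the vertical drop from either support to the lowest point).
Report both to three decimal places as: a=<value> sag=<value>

a=42.405 sag=24.580

seed: a₀ = √(S³/(24(L−S))) = √(87.397³/(24·16.311)) = 41.295133
iter 1: u=1.058200  f(a)=+9.380e-01  f'(a)=-8.820e-01  a ← 41.295133 − (+9.380e-01/-8.820e-01) = 42.358542
iter 2: u=1.031634  f(a)=+3.745e-02  f'(a)=-8.129e-01  a ← 42.358542 − (+3.745e-02/-8.129e-01) = 42.404616
iter 3: u=1.030513  f(a)=+6.522e-05  f'(a)=-8.100e-01  a ← 42.404616 − (+6.522e-05/-8.100e-01) = 42.404697
iter 4: u=1.030511  f(a)=+1.985e-10  f'(a)=-8.100e-01  a ← 42.404697 − (+1.985e-10/-8.100e-01) = 42.404697
iter 5: u=1.030511  f(a)=+0.000e+00  f'(a)=-8.100e-01  a ← 42.404697 − (+0.000e+00/-8.100e-01) = 42.404697
converged: |Δa| < 1e-12 after 5 iterations
sag = a·(cosh(S/(2a)) − 1) = 42.404697·(cosh(1.030511) − 1) = 24.580343
T_max/T_min = cosh(S/(2a)) = 1.579661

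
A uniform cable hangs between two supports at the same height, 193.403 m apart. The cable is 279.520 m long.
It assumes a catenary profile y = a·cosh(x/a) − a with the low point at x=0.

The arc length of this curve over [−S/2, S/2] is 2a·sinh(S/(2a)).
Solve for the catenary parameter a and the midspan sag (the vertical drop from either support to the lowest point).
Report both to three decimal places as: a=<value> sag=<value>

a=62.768 sag=90.440

seed: a₀ = √(S³/(24(L−S))) = √(193.403³/(24·86.117)) = 59.162258
iter 1: u=1.634513  f(a)=+1.226e+01  f'(a)=-3.767e+00  a ← 59.162258 − (+1.226e+01/-3.767e+00) = 62.417711
iter 2: u=1.549264  f(a)=+1.085e+00  f'(a)=-3.127e+00  a ← 62.417711 − (+1.085e+00/-3.127e+00) = 62.764635
iter 3: u=1.540700  f(a)=+1.031e-02  f'(a)=-3.068e+00  a ← 62.764635 − (+1.031e-02/-3.068e+00) = 62.767996
iter 4: u=1.540618  f(a)=+9.515e-07  f'(a)=-3.068e+00  a ← 62.767996 − (+9.515e-07/-3.068e+00) = 62.767996
iter 5: u=1.540618  f(a)=+0.000e+00  f'(a)=-3.068e+00  a ← 62.767996 − (+0.000e+00/-3.068e+00) = 62.767996
converged: |Δa| < 1e-12 after 5 iterations
sag = a·(cosh(S/(2a)) − 1) = 62.767996·(cosh(1.540618) − 1) = 90.439963
T_max/T_min = cosh(S/(2a)) = 2.440861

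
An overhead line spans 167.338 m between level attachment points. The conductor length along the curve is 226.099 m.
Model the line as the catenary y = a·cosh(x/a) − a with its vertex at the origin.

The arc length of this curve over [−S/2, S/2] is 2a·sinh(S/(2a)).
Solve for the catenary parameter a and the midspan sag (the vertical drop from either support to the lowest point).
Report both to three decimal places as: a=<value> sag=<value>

seed: a₀ = √(S³/(24(L−S))) = √(167.338³/(24·58.761)) = 57.642346
iter 1: u=1.451520  f(a)=+6.510e+00  f'(a)=-2.502e+00  a ← 57.642346 − (+6.510e+00/-2.502e+00) = 60.244276
iter 2: u=1.388829  f(a)=+4.667e-01  f'(a)=-2.155e+00  a ← 60.244276 − (+4.667e-01/-2.155e+00) = 60.460863
iter 3: u=1.383854  f(a)=+2.809e-03  f'(a)=-2.129e+00  a ← 60.460863 − (+2.809e-03/-2.129e+00) = 60.462182
iter 4: u=1.383824  f(a)=+1.031e-07  f'(a)=-2.129e+00  a ← 60.462182 − (+1.031e-07/-2.129e+00) = 60.462182
iter 5: u=1.383824  f(a)=+2.842e-14  f'(a)=-2.129e+00  a ← 60.462182 − (+2.842e-14/-2.129e+00) = 60.462182
converged: |Δa| < 1e-12 after 5 iterations
sag = a·(cosh(S/(2a)) − 1) = 60.462182·(cosh(1.383824) − 1) = 67.740255
T_max/T_min = cosh(S/(2a)) = 2.120374

a=60.462 sag=67.740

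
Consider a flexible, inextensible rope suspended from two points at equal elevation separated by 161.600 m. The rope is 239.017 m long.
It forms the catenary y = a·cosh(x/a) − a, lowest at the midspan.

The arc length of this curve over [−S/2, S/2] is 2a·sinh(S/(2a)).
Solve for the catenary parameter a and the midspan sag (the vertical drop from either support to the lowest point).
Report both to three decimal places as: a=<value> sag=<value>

a=50.764 sag=79.079

seed: a₀ = √(S³/(24(L−S))) = √(161.600³/(24·77.417)) = 47.658267
iter 1: u=1.695404  f(a)=+1.192e+01  f'(a)=-4.284e+00  a ← 47.658267 − (+1.192e+01/-4.284e+00) = 50.440600
iter 2: u=1.601884  f(a)=+1.123e+00  f'(a)=-3.511e+00  a ← 50.440600 − (+1.123e+00/-3.511e+00) = 50.760584
iter 3: u=1.591786  f(a)=+1.228e-02  f'(a)=-3.435e+00  a ← 50.760584 − (+1.228e-02/-3.435e+00) = 50.764158
iter 4: u=1.591674  f(a)=+1.501e-06  f'(a)=-3.434e+00  a ← 50.764158 − (+1.501e-06/-3.434e+00) = 50.764159
iter 5: u=1.591674  f(a)=+8.527e-14  f'(a)=-3.434e+00  a ← 50.764159 − (+8.527e-14/-3.434e+00) = 50.764159
converged: |Δa| < 1e-12 after 5 iterations
sag = a·(cosh(S/(2a)) − 1) = 50.764159·(cosh(1.591674) − 1) = 79.079137
T_max/T_min = cosh(S/(2a)) = 2.557775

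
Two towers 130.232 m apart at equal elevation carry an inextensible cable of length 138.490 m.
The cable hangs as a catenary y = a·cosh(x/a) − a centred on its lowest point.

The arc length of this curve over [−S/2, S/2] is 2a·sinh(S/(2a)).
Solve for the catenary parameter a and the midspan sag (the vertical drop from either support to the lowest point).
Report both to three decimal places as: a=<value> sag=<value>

a=106.558 sag=20.523

seed: a₀ = √(S³/(24(L−S))) = √(130.232³/(24·8.258)) = 105.568294
iter 1: u=0.616814  f(a)=+1.585e-01  f'(a)=-1.625e-01  a ← 105.568294 − (+1.585e-01/-1.625e-01) = 106.543923
iter 2: u=0.611166  f(a)=+2.224e-03  f'(a)=-1.580e-01  a ← 106.543923 − (+2.224e-03/-1.580e-01) = 106.558006
iter 3: u=0.611085  f(a)=+4.518e-07  f'(a)=-1.579e-01  a ← 106.558006 − (+4.518e-07/-1.579e-01) = 106.558009
iter 4: u=0.611085  f(a)=+2.842e-14  f'(a)=-1.579e-01  a ← 106.558009 − (+2.842e-14/-1.579e-01) = 106.558009
converged: |Δa| < 1e-12 after 4 iterations
sag = a·(cosh(S/(2a)) − 1) = 106.558009·(cosh(0.611085) − 1) = 20.522593
T_max/T_min = cosh(S/(2a)) = 1.192595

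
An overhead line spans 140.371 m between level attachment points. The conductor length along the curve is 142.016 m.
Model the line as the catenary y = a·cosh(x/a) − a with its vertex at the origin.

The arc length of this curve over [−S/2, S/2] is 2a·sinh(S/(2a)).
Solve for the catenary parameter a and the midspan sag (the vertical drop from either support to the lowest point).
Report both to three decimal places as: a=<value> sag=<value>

seed: a₀ = √(S³/(24(L−S))) = √(140.371³/(24·1.645)) = 264.683896
iter 1: u=0.265167  f(a)=+5.793e-03  f'(a)=-1.252e-02  a ← 264.683896 − (+5.793e-03/-1.252e-02) = 265.146686
iter 2: u=0.264704  f(a)=+1.523e-05  f'(a)=-1.245e-02  a ← 265.146686 − (+1.523e-05/-1.245e-02) = 265.147909
iter 3: u=0.264703  f(a)=+1.058e-10  f'(a)=-1.245e-02  a ← 265.147909 − (+1.058e-10/-1.245e-02) = 265.147909
iter 4: u=0.264703  f(a)=+2.842e-14  f'(a)=-1.245e-02  a ← 265.147909 − (+2.842e-14/-1.245e-02) = 265.147909
converged: |Δa| < 1e-12 after 4 iterations
sag = a·(cosh(S/(2a)) − 1) = 265.147909·(cosh(0.264703) − 1) = 9.343529
T_max/T_min = cosh(S/(2a)) = 1.035239

a=265.148 sag=9.344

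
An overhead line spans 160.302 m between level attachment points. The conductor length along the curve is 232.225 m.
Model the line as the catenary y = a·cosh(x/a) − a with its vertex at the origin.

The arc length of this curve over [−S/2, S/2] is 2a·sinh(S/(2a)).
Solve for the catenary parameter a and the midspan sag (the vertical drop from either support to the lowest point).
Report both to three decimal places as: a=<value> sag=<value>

seed: a₀ = √(S³/(24(L−S))) = √(160.302³/(24·71.923)) = 48.850487
iter 1: u=1.640741  f(a)=+1.033e+01  f'(a)=-3.817e+00  a ← 48.850487 − (+1.033e+01/-3.817e+00) = 51.555234
iter 2: u=1.554663  f(a)=+9.196e-01  f'(a)=-3.165e+00  a ← 51.555234 − (+9.196e-01/-3.165e+00) = 51.845763
iter 3: u=1.545951  f(a)=+8.869e-03  f'(a)=-3.104e+00  a ← 51.845763 − (+8.869e-03/-3.104e+00) = 51.848620
iter 4: u=1.545866  f(a)=+8.426e-07  f'(a)=-3.104e+00  a ← 51.848620 − (+8.426e-07/-3.104e+00) = 51.848620
iter 5: u=1.545866  f(a)=+2.842e-14  f'(a)=-3.104e+00  a ← 51.848620 − (+2.842e-14/-3.104e+00) = 51.848620
converged: |Δa| < 1e-12 after 5 iterations
sag = a·(cosh(S/(2a)) − 1) = 51.848620·(cosh(1.545866) − 1) = 75.314236
T_max/T_min = cosh(S/(2a)) = 2.452579

a=51.849 sag=75.314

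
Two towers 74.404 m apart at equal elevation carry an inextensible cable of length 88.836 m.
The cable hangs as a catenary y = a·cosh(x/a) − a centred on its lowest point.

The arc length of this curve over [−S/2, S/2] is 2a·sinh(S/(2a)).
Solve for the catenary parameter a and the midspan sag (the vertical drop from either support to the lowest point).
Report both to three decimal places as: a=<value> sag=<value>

seed: a₀ = √(S³/(24(L−S))) = √(74.404³/(24·14.432)) = 34.484628
iter 1: u=1.078800  f(a)=+8.635e-01  f'(a)=-9.386e-01  a ← 34.484628 − (+8.635e-01/-9.386e-01) = 35.404607
iter 2: u=1.050767  f(a)=+3.576e-02  f'(a)=-8.623e-01  a ← 35.404607 − (+3.576e-02/-8.623e-01) = 35.446077
iter 3: u=1.049538  f(a)=+6.720e-05  f'(a)=-8.590e-01  a ← 35.446077 − (+6.720e-05/-8.590e-01) = 35.446156
iter 4: u=1.049536  f(a)=+2.383e-10  f'(a)=-8.590e-01  a ← 35.446156 − (+2.383e-10/-8.590e-01) = 35.446156
iter 5: u=1.049536  f(a)=-1.421e-14  f'(a)=-8.590e-01  a ← 35.446156 − (-1.421e-14/-8.590e-01) = 35.446156
converged: |Δa| < 1e-12 after 5 iterations
sag = a·(cosh(S/(2a)) − 1) = 35.446156·(cosh(1.049536) − 1) = 21.381555
T_max/T_min = cosh(S/(2a)) = 1.603212

a=35.446 sag=21.382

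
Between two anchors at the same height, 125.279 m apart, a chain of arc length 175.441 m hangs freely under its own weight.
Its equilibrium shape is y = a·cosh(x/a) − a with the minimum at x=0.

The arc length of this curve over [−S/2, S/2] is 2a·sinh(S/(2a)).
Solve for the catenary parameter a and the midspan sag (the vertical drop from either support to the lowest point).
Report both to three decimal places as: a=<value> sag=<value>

seed: a₀ = √(S³/(24(L−S))) = √(125.279³/(24·50.162)) = 40.413306
iter 1: u=1.549972  f(a)=+6.382e+00  f'(a)=-3.132e+00  a ← 40.413306 − (+6.382e+00/-3.132e+00) = 42.450727
iter 2: u=1.475581  f(a)=+5.144e-01  f'(a)=-2.646e+00  a ← 42.450727 − (+5.144e-01/-2.646e+00) = 42.645119
iter 3: u=1.468855  f(a)=+3.989e-03  f'(a)=-2.605e+00  a ← 42.645119 − (+3.989e-03/-2.605e+00) = 42.646650
iter 4: u=1.468802  f(a)=+2.439e-07  f'(a)=-2.605e+00  a ← 42.646650 − (+2.439e-07/-2.605e+00) = 42.646650
iter 5: u=1.468802  f(a)=+2.842e-14  f'(a)=-2.605e+00  a ← 42.646650 − (+2.842e-14/-2.605e+00) = 42.646650
converged: |Δa| < 1e-12 after 5 iterations
sag = a·(cosh(S/(2a)) − 1) = 42.646650·(cosh(1.468802) − 1) = 54.891152
T_max/T_min = cosh(S/(2a)) = 2.287115

a=42.647 sag=54.891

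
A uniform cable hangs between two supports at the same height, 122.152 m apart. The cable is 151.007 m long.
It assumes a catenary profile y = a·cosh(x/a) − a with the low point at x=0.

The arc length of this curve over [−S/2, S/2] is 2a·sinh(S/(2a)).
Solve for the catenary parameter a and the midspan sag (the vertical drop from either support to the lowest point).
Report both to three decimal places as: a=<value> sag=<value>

seed: a₀ = √(S³/(24(L−S))) = √(122.152³/(24·28.855)) = 51.302049
iter 1: u=1.190518  f(a)=+2.115e+00  f'(a)=-1.293e+00  a ← 51.302049 − (+2.115e+00/-1.293e+00) = 52.938434
iter 2: u=1.153718  f(a)=+1.054e-01  f'(a)=-1.167e+00  a ← 52.938434 − (+1.054e-01/-1.167e+00) = 53.028794
iter 3: u=1.151752  f(a)=+2.923e-04  f'(a)=-1.160e+00  a ← 53.028794 − (+2.923e-04/-1.160e+00) = 53.029046
iter 4: u=1.151746  f(a)=+2.260e-09  f'(a)=-1.160e+00  a ← 53.029046 − (+2.260e-09/-1.160e+00) = 53.029046
iter 5: u=1.151746  f(a)=+2.842e-14  f'(a)=-1.160e+00  a ← 53.029046 − (+2.842e-14/-1.160e+00) = 53.029046
converged: |Δa| < 1e-12 after 5 iterations
sag = a·(cosh(S/(2a)) − 1) = 53.029046·(cosh(1.151746) − 1) = 39.236106
T_max/T_min = cosh(S/(2a)) = 1.739898

a=53.029 sag=39.236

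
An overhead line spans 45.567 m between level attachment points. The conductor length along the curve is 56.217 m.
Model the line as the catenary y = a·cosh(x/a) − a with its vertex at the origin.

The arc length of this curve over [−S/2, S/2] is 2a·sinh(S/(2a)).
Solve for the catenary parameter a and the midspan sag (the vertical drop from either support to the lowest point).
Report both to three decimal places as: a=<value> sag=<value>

seed: a₀ = √(S³/(24(L−S))) = √(45.567³/(24·10.650)) = 19.239564
iter 1: u=1.184200  f(a)=+7.722e-01  f'(a)=-1.270e+00  a ← 19.239564 − (+7.722e-01/-1.270e+00) = 19.847413
iter 2: u=1.147933  f(a)=+3.810e-02  f'(a)=-1.148e+00  a ← 19.847413 − (+3.810e-02/-1.148e+00) = 19.880612
iter 3: u=1.146016  f(a)=+1.035e-04  f'(a)=-1.142e+00  a ← 19.880612 − (+1.035e-04/-1.142e+00) = 19.880702
iter 4: u=1.146011  f(a)=+7.671e-10  f'(a)=-1.142e+00  a ← 19.880702 − (+7.671e-10/-1.142e+00) = 19.880702
iter 5: u=1.146011  f(a)=-7.105e-15  f'(a)=-1.142e+00  a ← 19.880702 − (-7.105e-15/-1.142e+00) = 19.880702
converged: |Δa| < 1e-12 after 5 iterations
sag = a·(cosh(S/(2a)) − 1) = 19.880702·(cosh(1.146011) − 1) = 14.547921
T_max/T_min = cosh(S/(2a)) = 1.731761

a=19.881 sag=14.548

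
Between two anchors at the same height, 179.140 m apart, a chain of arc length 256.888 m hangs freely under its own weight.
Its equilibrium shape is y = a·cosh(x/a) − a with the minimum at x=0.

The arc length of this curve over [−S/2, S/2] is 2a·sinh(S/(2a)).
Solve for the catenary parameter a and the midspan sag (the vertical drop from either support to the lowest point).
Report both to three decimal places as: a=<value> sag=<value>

seed: a₀ = √(S³/(24(L−S))) = √(179.140³/(24·77.748)) = 55.505833
iter 1: u=1.613704  f(a)=+1.077e+01  f'(a)=-3.602e+00  a ← 55.505833 − (+1.077e+01/-3.602e+00) = 58.496772
iter 2: u=1.531196  f(a)=+9.321e-01  f'(a)=-3.004e+00  a ← 58.496772 − (+9.321e-01/-3.004e+00) = 58.807113
iter 3: u=1.523115  f(a)=+8.437e-03  f'(a)=-2.949e+00  a ← 58.807113 − (+8.437e-03/-2.949e+00) = 58.809973
iter 4: u=1.523041  f(a)=+7.050e-07  f'(a)=-2.949e+00  a ← 58.809973 − (+7.050e-07/-2.949e+00) = 58.809973
iter 5: u=1.523041  f(a)=+0.000e+00  f'(a)=-2.949e+00  a ← 58.809973 − (+0.000e+00/-2.949e+00) = 58.809973
converged: |Δa| < 1e-12 after 5 iterations
sag = a·(cosh(S/(2a)) − 1) = 58.809973·(cosh(1.523041) − 1) = 82.457412
T_max/T_min = cosh(S/(2a)) = 2.402099

a=58.810 sag=82.457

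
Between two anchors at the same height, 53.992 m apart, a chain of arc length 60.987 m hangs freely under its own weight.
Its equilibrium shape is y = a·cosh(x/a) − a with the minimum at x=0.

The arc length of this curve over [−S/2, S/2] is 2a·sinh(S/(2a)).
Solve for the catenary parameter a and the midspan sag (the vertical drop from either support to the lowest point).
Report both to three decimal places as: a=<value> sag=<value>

seed: a₀ = √(S³/(24(L−S))) = √(53.992³/(24·6.995)) = 30.619257
iter 1: u=0.881667  f(a)=+2.770e-01  f'(a)=-4.934e-01  a ← 30.619257 − (+2.770e-01/-4.934e-01) = 31.180565
iter 2: u=0.865796  f(a)=+7.799e-03  f'(a)=-4.660e-01  a ← 31.180565 − (+7.799e-03/-4.660e-01) = 31.197303
iter 3: u=0.865331  f(a)=+6.582e-06  f'(a)=-4.652e-01  a ← 31.197303 − (+6.582e-06/-4.652e-01) = 31.197317
iter 4: u=0.865331  f(a)=+4.690e-12  f'(a)=-4.652e-01  a ← 31.197317 − (+4.690e-12/-4.652e-01) = 31.197317
converged: |Δa| < 1e-12 after 4 iterations
sag = a·(cosh(S/(2a)) − 1) = 31.197317·(cosh(0.865331) − 1) = 12.427517
T_max/T_min = cosh(S/(2a)) = 1.398352

a=31.197 sag=12.428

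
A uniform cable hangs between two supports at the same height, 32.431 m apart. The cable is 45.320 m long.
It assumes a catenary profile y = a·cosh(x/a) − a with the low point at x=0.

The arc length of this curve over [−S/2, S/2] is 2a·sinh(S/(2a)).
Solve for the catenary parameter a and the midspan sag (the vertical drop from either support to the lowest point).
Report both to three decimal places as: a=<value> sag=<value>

a=11.077 sag=14.145

seed: a₀ = √(S³/(24(L−S))) = √(32.431³/(24·12.889)) = 10.500870
iter 1: u=1.544205  f(a)=+1.627e+00  f'(a)=-3.092e+00  a ← 10.500870 − (+1.627e+00/-3.092e+00) = 11.026990
iter 2: u=1.470528  f(a)=+1.303e-01  f'(a)=-2.615e+00  a ← 11.026990 − (+1.303e-01/-2.615e+00) = 11.076800
iter 3: u=1.463916  f(a)=+9.957e-04  f'(a)=-2.575e+00  a ← 11.076800 − (+9.957e-04/-2.575e+00) = 11.077186
iter 4: u=1.463865  f(a)=+5.916e-08  f'(a)=-2.575e+00  a ← 11.077186 − (+5.916e-08/-2.575e+00) = 11.077186
iter 5: u=1.463865  f(a)=+0.000e+00  f'(a)=-2.575e+00  a ← 11.077186 − (+0.000e+00/-2.575e+00) = 11.077186
converged: |Δa| < 1e-12 after 5 iterations
sag = a·(cosh(S/(2a)) − 1) = 11.077186·(cosh(1.463865) − 1) = 14.145416
T_max/T_min = cosh(S/(2a)) = 2.276986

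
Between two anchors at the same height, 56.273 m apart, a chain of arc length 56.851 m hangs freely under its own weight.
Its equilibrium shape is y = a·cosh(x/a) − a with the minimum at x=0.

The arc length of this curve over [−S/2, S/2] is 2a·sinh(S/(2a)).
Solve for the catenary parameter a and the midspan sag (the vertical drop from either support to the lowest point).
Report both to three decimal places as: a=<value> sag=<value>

seed: a₀ = √(S³/(24(L−S))) = √(56.273³/(24·0.578)) = 113.339310
iter 1: u=0.248250  f(a)=+1.784e-03  f'(a)=-1.026e-02  a ← 113.339310 − (+1.784e-03/-1.026e-02) = 113.513115
iter 2: u=0.247870  f(a)=+4.111e-06  f'(a)=-1.022e-02  a ← 113.513115 − (+4.111e-06/-1.022e-02) = 113.513517
iter 3: u=0.247869  f(a)=+2.196e-11  f'(a)=-1.022e-02  a ← 113.513517 − (+2.196e-11/-1.022e-02) = 113.513517
iter 4: u=0.247869  f(a)=+7.105e-15  f'(a)=-1.022e-02  a ← 113.513517 − (+7.105e-15/-1.022e-02) = 113.513517
converged: |Δa| < 1e-12 after 4 iterations
sag = a·(cosh(S/(2a)) − 1) = 113.513517·(cosh(0.247869) − 1) = 3.504976
T_max/T_min = cosh(S/(2a)) = 1.030877

a=113.514 sag=3.505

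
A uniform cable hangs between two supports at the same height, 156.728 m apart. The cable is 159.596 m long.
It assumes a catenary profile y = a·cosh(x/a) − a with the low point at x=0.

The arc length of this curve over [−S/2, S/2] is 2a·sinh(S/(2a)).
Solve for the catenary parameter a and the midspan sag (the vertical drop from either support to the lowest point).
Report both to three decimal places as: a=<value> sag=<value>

a=237.143 sag=13.066

seed: a₀ = √(S³/(24(L−S))) = √(156.728³/(24·2.868)) = 236.496487
iter 1: u=0.331354  f(a)=+1.579e-02  f'(a)=-2.452e-02  a ← 236.496487 − (+1.579e-02/-2.452e-02) = 237.140245
iter 2: u=0.330454  f(a)=+6.469e-05  f'(a)=-2.432e-02  a ← 237.140245 − (+6.469e-05/-2.432e-02) = 237.142905
iter 3: u=0.330451  f(a)=+1.096e-09  f'(a)=-2.432e-02  a ← 237.142905 − (+1.096e-09/-2.432e-02) = 237.142905
iter 4: u=0.330451  f(a)=+0.000e+00  f'(a)=-2.432e-02  a ← 237.142905 − (+0.000e+00/-2.432e-02) = 237.142905
converged: |Δa| < 1e-12 after 4 iterations
sag = a·(cosh(S/(2a)) − 1) = 237.142905·(cosh(0.330451) − 1) = 13.065964
T_max/T_min = cosh(S/(2a)) = 1.055097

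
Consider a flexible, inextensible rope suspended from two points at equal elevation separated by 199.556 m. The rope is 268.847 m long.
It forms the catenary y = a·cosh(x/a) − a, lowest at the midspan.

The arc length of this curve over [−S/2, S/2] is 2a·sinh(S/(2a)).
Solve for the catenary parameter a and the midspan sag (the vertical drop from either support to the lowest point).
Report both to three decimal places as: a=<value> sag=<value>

seed: a₀ = √(S³/(24(L−S))) = √(199.556³/(24·69.291)) = 69.127866
iter 1: u=1.443383  f(a)=+7.586e+00  f'(a)=-2.455e+00  a ← 69.127866 − (+7.586e+00/-2.455e+00) = 72.218488
iter 2: u=1.381613  f(a)=+5.384e-01  f'(a)=-2.118e+00  a ← 72.218488 − (+5.384e-01/-2.118e+00) = 72.472767
iter 3: u=1.376765  f(a)=+3.170e-03  f'(a)=-2.093e+00  a ← 72.472767 − (+3.170e-03/-2.093e+00) = 72.474282
iter 4: u=1.376737  f(a)=+1.113e-07  f'(a)=-2.093e+00  a ← 72.474282 − (+1.113e-07/-2.093e+00) = 72.474282
iter 5: u=1.376737  f(a)=-5.684e-14  f'(a)=-2.093e+00  a ← 72.474282 − (-5.684e-14/-2.093e+00) = 72.474282
converged: |Δa| < 1e-12 after 5 iterations
sag = a·(cosh(S/(2a)) − 1) = 72.474282·(cosh(1.376737) − 1) = 80.241791
T_max/T_min = cosh(S/(2a)) = 2.107176

a=72.474 sag=80.242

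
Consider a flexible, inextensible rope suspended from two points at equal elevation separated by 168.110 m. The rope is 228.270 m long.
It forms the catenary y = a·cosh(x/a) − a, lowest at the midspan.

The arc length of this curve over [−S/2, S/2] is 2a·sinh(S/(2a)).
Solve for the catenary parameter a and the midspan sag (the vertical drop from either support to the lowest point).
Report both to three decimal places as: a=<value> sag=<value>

seed: a₀ = √(S³/(24(L−S))) = √(168.110³/(24·60.160)) = 57.362859
iter 1: u=1.465321  f(a)=+6.799e+00  f'(a)=-2.584e+00  a ← 57.362859 − (+6.799e+00/-2.584e+00) = 59.994174
iter 2: u=1.401053  f(a)=+4.958e-01  f'(a)=-2.220e+00  a ← 59.994174 − (+4.958e-01/-2.220e+00) = 60.217556
iter 3: u=1.395855  f(a)=+3.095e-03  f'(a)=-2.192e+00  a ← 60.217556 − (+3.095e-03/-2.192e+00) = 60.218968
iter 4: u=1.395823  f(a)=+1.223e-07  f'(a)=-2.192e+00  a ← 60.218968 − (+1.223e-07/-2.192e+00) = 60.218968
iter 5: u=1.395823  f(a)=+2.842e-14  f'(a)=-2.192e+00  a ← 60.218968 − (+2.842e-14/-2.192e+00) = 60.218968
converged: |Δa| < 1e-12 after 5 iterations
sag = a·(cosh(S/(2a)) − 1) = 60.218968·(cosh(1.395823) − 1) = 68.828009
T_max/T_min = cosh(S/(2a)) = 2.142962

a=60.219 sag=68.828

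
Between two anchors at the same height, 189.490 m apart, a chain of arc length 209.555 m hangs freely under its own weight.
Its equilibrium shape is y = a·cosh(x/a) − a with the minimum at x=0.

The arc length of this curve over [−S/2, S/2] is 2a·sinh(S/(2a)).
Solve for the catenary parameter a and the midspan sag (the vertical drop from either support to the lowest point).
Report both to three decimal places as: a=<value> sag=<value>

seed: a₀ = √(S³/(24(L−S))) = √(189.490³/(24·20.065)) = 118.865067
iter 1: u=0.797080  f(a)=+6.471e-01  f'(a)=-3.596e-01  a ← 118.865067 − (+6.471e-01/-3.596e-01) = 120.664890
iter 2: u=0.785191  f(a)=+1.499e-02  f'(a)=-3.431e-01  a ← 120.664890 − (+1.499e-02/-3.431e-01) = 120.708587
iter 3: u=0.784907  f(a)=+8.468e-06  f'(a)=-3.427e-01  a ← 120.708587 − (+8.468e-06/-3.427e-01) = 120.708612
iter 4: u=0.784907  f(a)=+2.728e-12  f'(a)=-3.427e-01  a ← 120.708612 − (+2.728e-12/-3.427e-01) = 120.708612
converged: |Δa| < 1e-12 after 4 iterations
sag = a·(cosh(S/(2a)) − 1) = 120.708612·(cosh(0.784907) − 1) = 39.131600
T_max/T_min = cosh(S/(2a)) = 1.324182

a=120.709 sag=39.132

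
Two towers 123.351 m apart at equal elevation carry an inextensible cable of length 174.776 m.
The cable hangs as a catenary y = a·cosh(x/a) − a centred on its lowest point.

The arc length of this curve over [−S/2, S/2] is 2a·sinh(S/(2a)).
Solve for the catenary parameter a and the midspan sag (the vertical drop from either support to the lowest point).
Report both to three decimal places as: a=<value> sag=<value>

a=41.233 sag=55.394

seed: a₀ = √(S³/(24(L−S))) = √(123.351³/(24·51.425)) = 38.996106
iter 1: u=1.581581  f(a)=+6.828e+00  f'(a)=-3.359e+00  a ← 38.996106 − (+6.828e+00/-3.359e+00) = 41.029019
iter 2: u=1.503217  f(a)=+5.703e-01  f'(a)=-2.819e+00  a ← 41.029019 − (+5.703e-01/-2.819e+00) = 41.231306
iter 3: u=1.495842  f(a)=+4.779e-03  f'(a)=-2.772e+00  a ← 41.231306 − (+4.779e-03/-2.772e+00) = 41.233029
iter 4: u=1.495779  f(a)=+3.418e-07  f'(a)=-2.772e+00  a ← 41.233029 − (+3.418e-07/-2.772e+00) = 41.233030
iter 5: u=1.495779  f(a)=+0.000e+00  f'(a)=-2.772e+00  a ← 41.233030 − (+0.000e+00/-2.772e+00) = 41.233030
converged: |Δa| < 1e-12 after 5 iterations
sag = a·(cosh(S/(2a)) − 1) = 41.233030·(cosh(1.495779) − 1) = 55.394220
T_max/T_min = cosh(S/(2a)) = 2.343443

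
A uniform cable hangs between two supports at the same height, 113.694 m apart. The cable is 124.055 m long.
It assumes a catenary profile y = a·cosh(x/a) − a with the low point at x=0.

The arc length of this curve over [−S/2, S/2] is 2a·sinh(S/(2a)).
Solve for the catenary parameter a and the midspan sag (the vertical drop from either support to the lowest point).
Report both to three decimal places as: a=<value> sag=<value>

seed: a₀ = √(S³/(24(L−S))) = √(113.694³/(24·10.361)) = 76.877608
iter 1: u=0.739448  f(a)=+2.870e-01  f'(a)=-2.846e-01  a ← 76.877608 − (+2.870e-01/-2.846e-01) = 77.886051
iter 2: u=0.729874  f(a)=+5.744e-03  f'(a)=-2.733e-01  a ← 77.886051 − (+5.744e-03/-2.733e-01) = 77.907070
iter 3: u=0.729677  f(a)=+2.406e-06  f'(a)=-2.731e-01  a ← 77.907070 − (+2.406e-06/-2.731e-01) = 77.907079
iter 4: u=0.729677  f(a)=+4.121e-13  f'(a)=-2.731e-01  a ← 77.907079 − (+4.121e-13/-2.731e-01) = 77.907079
converged: |Δa| < 1e-12 after 4 iterations
sag = a·(cosh(S/(2a)) − 1) = 77.907079·(cosh(0.729677) − 1) = 21.676673
T_max/T_min = cosh(S/(2a)) = 1.278238

a=77.907 sag=21.677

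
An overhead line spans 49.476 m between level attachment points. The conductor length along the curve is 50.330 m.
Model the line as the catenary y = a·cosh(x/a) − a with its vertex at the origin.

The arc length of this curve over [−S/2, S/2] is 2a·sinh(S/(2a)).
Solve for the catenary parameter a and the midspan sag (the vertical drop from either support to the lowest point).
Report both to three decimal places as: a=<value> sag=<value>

a=77.068 sag=4.005

seed: a₀ = √(S³/(24(L−S))) = √(49.476³/(24·0.854)) = 76.870077
iter 1: u=0.321816  f(a)=+4.433e-03  f'(a)=-2.245e-02  a ← 76.870077 − (+4.433e-03/-2.245e-02) = 77.067543
iter 2: u=0.320991  f(a)=+1.714e-05  f'(a)=-2.228e-02  a ← 77.067543 − (+1.714e-05/-2.228e-02) = 77.068312
iter 3: u=0.320988  f(a)=+2.584e-10  f'(a)=-2.228e-02  a ← 77.068312 − (+2.584e-10/-2.228e-02) = 77.068312
iter 4: u=0.320988  f(a)=-1.421e-14  f'(a)=-2.228e-02  a ← 77.068312 − (-1.421e-14/-2.228e-02) = 77.068312
converged: |Δa| < 1e-12 after 4 iterations
sag = a·(cosh(S/(2a)) − 1) = 77.068312·(cosh(0.320988) − 1) = 4.004507
T_max/T_min = cosh(S/(2a)) = 1.051960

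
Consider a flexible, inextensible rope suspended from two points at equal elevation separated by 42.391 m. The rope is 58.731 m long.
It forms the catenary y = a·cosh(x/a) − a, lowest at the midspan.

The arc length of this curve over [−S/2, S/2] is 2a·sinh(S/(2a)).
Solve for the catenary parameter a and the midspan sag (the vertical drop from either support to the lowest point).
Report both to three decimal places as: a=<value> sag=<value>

seed: a₀ = √(S³/(24(L−S))) = √(42.391³/(24·16.340)) = 13.937306
iter 1: u=1.520774  f(a)=+1.997e+00  f'(a)=-2.934e+00  a ← 13.937306 − (+1.997e+00/-2.934e+00) = 14.617978
iter 2: u=1.449961  f(a)=+1.556e-01  f'(a)=-2.493e+00  a ← 14.617978 − (+1.556e-01/-2.493e+00) = 14.680402
iter 3: u=1.443796  f(a)=+1.121e-03  f'(a)=-2.457e+00  a ← 14.680402 − (+1.121e-03/-2.457e+00) = 14.680859
iter 4: u=1.443751  f(a)=+5.917e-08  f'(a)=-2.457e+00  a ← 14.680859 − (+5.917e-08/-2.457e+00) = 14.680859
iter 5: u=1.443751  f(a)=-7.105e-15  f'(a)=-2.457e+00  a ← 14.680859 − (-7.105e-15/-2.457e+00) = 14.680859
converged: |Δa| < 1e-12 after 5 iterations
sag = a·(cosh(S/(2a)) − 1) = 14.680859·(cosh(1.443751) − 1) = 18.149923
T_max/T_min = cosh(S/(2a)) = 2.236298

a=14.681 sag=18.150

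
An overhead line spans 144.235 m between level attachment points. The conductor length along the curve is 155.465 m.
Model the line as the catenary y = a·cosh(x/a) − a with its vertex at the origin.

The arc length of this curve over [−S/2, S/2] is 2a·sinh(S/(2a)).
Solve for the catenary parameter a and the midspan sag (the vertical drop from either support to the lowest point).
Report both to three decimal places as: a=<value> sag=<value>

a=106.725 sag=25.307

seed: a₀ = √(S³/(24(L−S))) = √(144.235³/(24·11.230)) = 105.514098
iter 1: u=0.683487  f(a)=+2.652e-01  f'(a)=-2.230e-01  a ← 105.514098 − (+2.652e-01/-2.230e-01) = 106.703671
iter 2: u=0.675867  f(a)=+4.552e-03  f'(a)=-2.154e-01  a ← 106.703671 − (+4.552e-03/-2.154e-01) = 106.724807
iter 3: u=0.675733  f(a)=+1.393e-06  f'(a)=-2.152e-01  a ← 106.724807 − (+1.393e-06/-2.152e-01) = 106.724814
iter 4: u=0.675733  f(a)=+1.421e-13  f'(a)=-2.152e-01  a ← 106.724814 − (+1.421e-13/-2.152e-01) = 106.724814
converged: |Δa| < 1e-12 after 4 iterations
sag = a·(cosh(S/(2a)) − 1) = 106.724814·(cosh(0.675733) − 1) = 25.307483
T_max/T_min = cosh(S/(2a)) = 1.237128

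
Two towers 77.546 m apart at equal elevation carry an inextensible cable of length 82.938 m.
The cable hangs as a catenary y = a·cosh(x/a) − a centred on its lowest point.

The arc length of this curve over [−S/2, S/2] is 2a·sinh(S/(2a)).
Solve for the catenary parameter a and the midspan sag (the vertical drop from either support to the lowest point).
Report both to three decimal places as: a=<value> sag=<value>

a=60.645 sag=12.823

seed: a₀ = √(S³/(24(L−S))) = √(77.546³/(24·5.392)) = 60.028645
iter 1: u=0.645908  f(a)=+1.136e-01  f'(a)=-1.873e-01  a ← 60.028645 − (+1.136e-01/-1.873e-01) = 60.635305
iter 2: u=0.639446  f(a)=+1.745e-03  f'(a)=-1.815e-01  a ← 60.635305 − (+1.745e-03/-1.815e-01) = 60.644918
iter 3: u=0.639345  f(a)=+4.261e-07  f'(a)=-1.815e-01  a ← 60.644918 − (+4.261e-07/-1.815e-01) = 60.644920
iter 4: u=0.639345  f(a)=+0.000e+00  f'(a)=-1.815e-01  a ← 60.644920 − (+0.000e+00/-1.815e-01) = 60.644920
converged: |Δa| < 1e-12 after 4 iterations
sag = a·(cosh(S/(2a)) − 1) = 60.644920·(cosh(0.639345) − 1) = 12.822653
T_max/T_min = cosh(S/(2a)) = 1.211438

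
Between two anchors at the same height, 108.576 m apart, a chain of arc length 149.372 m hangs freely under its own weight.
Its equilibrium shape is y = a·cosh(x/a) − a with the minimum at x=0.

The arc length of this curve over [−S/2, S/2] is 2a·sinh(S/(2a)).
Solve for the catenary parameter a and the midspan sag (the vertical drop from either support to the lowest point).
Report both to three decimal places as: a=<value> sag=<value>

a=38.040 sag=45.775

seed: a₀ = √(S³/(24(L−S))) = √(108.576³/(24·40.796)) = 36.156497
iter 1: u=1.501473  f(a)=+4.853e+00  f'(a)=-2.808e+00  a ← 36.156497 − (+4.853e+00/-2.808e+00) = 37.884822
iter 2: u=1.432975  f(a)=+3.697e-01  f'(a)=-2.395e+00  a ← 37.884822 − (+3.697e-01/-2.395e+00) = 38.039170
iter 3: u=1.427160  f(a)=+2.536e-03  f'(a)=-2.362e+00  a ← 38.039170 − (+2.536e-03/-2.362e+00) = 38.040244
iter 4: u=1.427120  f(a)=+1.211e-07  f'(a)=-2.362e+00  a ← 38.040244 − (+1.211e-07/-2.362e+00) = 38.040244
iter 5: u=1.427120  f(a)=+0.000e+00  f'(a)=-2.362e+00  a ← 38.040244 − (+0.000e+00/-2.362e+00) = 38.040244
converged: |Δa| < 1e-12 after 5 iterations
sag = a·(cosh(S/(2a)) − 1) = 38.040244·(cosh(1.427120) − 1) = 45.775380
T_max/T_min = cosh(S/(2a)) = 2.203341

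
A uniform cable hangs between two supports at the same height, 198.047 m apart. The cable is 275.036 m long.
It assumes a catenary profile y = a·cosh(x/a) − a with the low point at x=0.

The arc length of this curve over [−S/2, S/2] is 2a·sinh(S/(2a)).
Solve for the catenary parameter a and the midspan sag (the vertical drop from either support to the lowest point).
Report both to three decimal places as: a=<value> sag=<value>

a=68.325 sag=85.231

seed: a₀ = √(S³/(24(L−S))) = √(198.047³/(24·76.989)) = 64.838423
iter 1: u=1.527235  f(a)=+9.494e+00  f'(a)=-2.977e+00  a ← 64.838423 − (+9.494e+00/-2.977e+00) = 68.027574
iter 2: u=1.455638  f(a)=+7.454e-01  f'(a)=-2.526e+00  a ← 68.027574 − (+7.454e-01/-2.526e+00) = 68.322640
iter 3: u=1.449351  f(a)=+5.460e-03  f'(a)=-2.489e+00  a ← 68.322640 − (+5.460e-03/-2.489e+00) = 68.324834
iter 4: u=1.449305  f(a)=+2.977e-07  f'(a)=-2.489e+00  a ← 68.324834 − (+2.977e-07/-2.489e+00) = 68.324834
iter 5: u=1.449305  f(a)=+5.684e-14  f'(a)=-2.489e+00  a ← 68.324834 − (+5.684e-14/-2.489e+00) = 68.324834
converged: |Δa| < 1e-12 after 5 iterations
sag = a·(cosh(S/(2a)) − 1) = 68.324834·(cosh(1.449305) − 1) = 85.231290
T_max/T_min = cosh(S/(2a)) = 2.247442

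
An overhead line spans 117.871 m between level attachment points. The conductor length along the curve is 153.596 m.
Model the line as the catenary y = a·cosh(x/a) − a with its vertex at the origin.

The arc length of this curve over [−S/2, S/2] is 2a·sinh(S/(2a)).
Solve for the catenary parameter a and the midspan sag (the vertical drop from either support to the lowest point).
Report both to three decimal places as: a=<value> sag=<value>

seed: a₀ = √(S³/(24(L−S))) = √(117.871³/(24·35.725)) = 43.703751
iter 1: u=1.348523  f(a)=+3.393e+00  f'(a)=-1.952e+00  a ← 43.703751 − (+3.393e+00/-1.952e+00) = 45.441620
iter 2: u=1.296950  f(a)=+2.129e-01  f'(a)=-1.714e+00  a ← 45.441620 − (+2.129e-01/-1.714e+00) = 45.565793
iter 3: u=1.293415  f(a)=+9.620e-04  f'(a)=-1.699e+00  a ← 45.565793 − (+9.620e-04/-1.699e+00) = 45.566359
iter 4: u=1.293399  f(a)=+1.984e-08  f'(a)=-1.699e+00  a ← 45.566359 − (+1.984e-08/-1.699e+00) = 45.566359
iter 5: u=1.293399  f(a)=+0.000e+00  f'(a)=-1.699e+00  a ← 45.566359 − (+0.000e+00/-1.699e+00) = 45.566359
converged: |Δa| < 1e-12 after 5 iterations
sag = a·(cosh(S/(2a)) − 1) = 45.566359·(cosh(1.293399) − 1) = 43.732162
T_max/T_min = cosh(S/(2a)) = 1.959747

a=45.566 sag=43.732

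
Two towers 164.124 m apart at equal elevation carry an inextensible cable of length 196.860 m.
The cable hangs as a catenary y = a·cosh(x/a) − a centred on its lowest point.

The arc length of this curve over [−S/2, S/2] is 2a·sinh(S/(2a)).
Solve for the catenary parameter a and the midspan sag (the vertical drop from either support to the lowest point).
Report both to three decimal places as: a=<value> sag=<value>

seed: a₀ = √(S³/(24(L−S))) = √(164.124³/(24·32.736)) = 75.013549
iter 1: u=1.093962  f(a)=+2.016e+00  f'(a)=-9.818e-01  a ← 75.013549 − (+2.016e+00/-9.818e-01) = 77.066471
iter 2: u=1.064821  f(a)=+8.571e-02  f'(a)=-8.999e-01  a ← 77.066471 − (+8.571e-02/-8.999e-01) = 77.161707
iter 3: u=1.063507  f(a)=+1.702e-04  f'(a)=-8.964e-01  a ← 77.161707 − (+1.702e-04/-8.964e-01) = 77.161897
iter 4: u=1.063504  f(a)=+6.742e-10  f'(a)=-8.964e-01  a ← 77.161897 − (+6.742e-10/-8.964e-01) = 77.161897
iter 5: u=1.063504  f(a)=+0.000e+00  f'(a)=-8.964e-01  a ← 77.161897 − (+0.000e+00/-8.964e-01) = 77.161897
converged: |Δa| < 1e-12 after 5 iterations
sag = a·(cosh(S/(2a)) − 1) = 77.161897·(cosh(1.063504) − 1) = 47.907777
T_max/T_min = cosh(S/(2a)) = 1.620873

a=77.162 sag=47.908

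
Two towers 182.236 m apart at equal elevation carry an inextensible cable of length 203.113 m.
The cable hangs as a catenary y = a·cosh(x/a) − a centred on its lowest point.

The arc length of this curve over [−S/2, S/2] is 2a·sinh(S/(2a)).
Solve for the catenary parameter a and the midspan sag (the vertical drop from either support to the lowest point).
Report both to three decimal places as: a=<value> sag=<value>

seed: a₀ = √(S³/(24(L−S))) = √(182.236³/(24·20.877)) = 109.903518
iter 1: u=0.829073  f(a)=+7.294e-01  f'(a)=-4.067e-01  a ← 109.903518 − (+7.294e-01/-4.067e-01) = 111.696969
iter 2: u=0.815761  f(a)=+1.824e-02  f'(a)=-3.866e-01  a ← 111.696969 − (+1.824e-02/-3.866e-01) = 111.744144
iter 3: u=0.815416  f(a)=+1.205e-05  f'(a)=-3.861e-01  a ← 111.744144 − (+1.205e-05/-3.861e-01) = 111.744175
iter 4: u=0.815416  f(a)=+5.286e-12  f'(a)=-3.861e-01  a ← 111.744175 − (+5.286e-12/-3.861e-01) = 111.744175
converged: |Δa| < 1e-12 after 4 iterations
sag = a·(cosh(S/(2a)) − 1) = 111.744175·(cosh(0.815416) − 1) = 39.254114
T_max/T_min = cosh(S/(2a)) = 1.351286

a=111.744 sag=39.254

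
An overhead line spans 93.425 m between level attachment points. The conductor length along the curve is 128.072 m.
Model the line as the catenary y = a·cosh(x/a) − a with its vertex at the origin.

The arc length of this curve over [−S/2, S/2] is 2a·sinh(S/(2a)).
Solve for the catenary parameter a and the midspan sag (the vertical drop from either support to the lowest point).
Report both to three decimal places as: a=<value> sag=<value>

a=32.927 sag=39.078

seed: a₀ = √(S³/(24(L−S))) = √(93.425³/(24·34.647)) = 31.315274
iter 1: u=1.491684  f(a)=+4.065e+00  f'(a)=-2.746e+00  a ← 31.315274 − (+4.065e+00/-2.746e+00) = 32.795769
iter 2: u=1.424345  f(a)=+3.061e-01  f'(a)=-2.347e+00  a ← 32.795769 − (+3.061e-01/-2.347e+00) = 32.926199
iter 3: u=1.418703  f(a)=+2.047e-03  f'(a)=-2.315e+00  a ← 32.926199 − (+2.047e-03/-2.315e+00) = 32.927083
iter 4: u=1.418665  f(a)=+9.294e-08  f'(a)=-2.315e+00  a ← 32.927083 − (+9.294e-08/-2.315e+00) = 32.927083
iter 5: u=1.418665  f(a)=+0.000e+00  f'(a)=-2.315e+00  a ← 32.927083 − (+0.000e+00/-2.315e+00) = 32.927083
converged: |Δa| < 1e-12 after 5 iterations
sag = a·(cosh(S/(2a)) − 1) = 32.927083·(cosh(1.418665) − 1) = 39.078487
T_max/T_min = cosh(S/(2a)) = 2.186819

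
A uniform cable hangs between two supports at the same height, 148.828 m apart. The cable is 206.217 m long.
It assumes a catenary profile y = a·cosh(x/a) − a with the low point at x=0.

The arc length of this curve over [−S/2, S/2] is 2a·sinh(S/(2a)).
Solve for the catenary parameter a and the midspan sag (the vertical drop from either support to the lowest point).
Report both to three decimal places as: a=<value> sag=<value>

a=51.533 sag=63.736

seed: a₀ = √(S³/(24(L−S))) = √(148.828³/(24·57.389)) = 48.922317
iter 1: u=1.521065  f(a)=+7.017e+00  f'(a)=-2.936e+00  a ← 48.922317 − (+7.017e+00/-2.936e+00) = 51.312355
iter 2: u=1.450216  f(a)=+5.470e-01  f'(a)=-2.494e+00  a ← 51.312355 − (+5.470e-01/-2.494e+00) = 51.531631
iter 3: u=1.444045  f(a)=+3.945e-03  f'(a)=-2.459e+00  a ← 51.531631 − (+3.945e-03/-2.459e+00) = 51.533236
iter 4: u=1.444000  f(a)=+2.084e-07  f'(a)=-2.458e+00  a ← 51.533236 − (+2.084e-07/-2.458e+00) = 51.533236
iter 5: u=1.444000  f(a)=+2.842e-14  f'(a)=-2.458e+00  a ← 51.533236 − (+2.842e-14/-2.458e+00) = 51.533236
converged: |Δa| < 1e-12 after 5 iterations
sag = a·(cosh(S/(2a)) − 1) = 51.533236·(cosh(1.444000) − 1) = 63.736175
T_max/T_min = cosh(S/(2a)) = 2.236797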